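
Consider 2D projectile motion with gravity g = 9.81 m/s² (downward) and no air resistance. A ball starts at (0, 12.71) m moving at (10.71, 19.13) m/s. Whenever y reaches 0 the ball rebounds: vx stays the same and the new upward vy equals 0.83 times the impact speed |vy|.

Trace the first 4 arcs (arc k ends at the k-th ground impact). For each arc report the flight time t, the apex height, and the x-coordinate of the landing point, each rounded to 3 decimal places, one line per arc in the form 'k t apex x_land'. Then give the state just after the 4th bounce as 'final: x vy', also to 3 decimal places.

1 4.479 31.362 47.967
2 4.198 21.605 92.922
3 3.484 14.884 130.235
4 2.892 10.254 161.205
final: 161.205 11.772

Arc 1: start y=12.710, vy=19.130 → t=4.479, apex=31.362, x_land=47.967, impact vy=-24.806
  bounce: vy ← 0.83·24.806 = 20.589
Arc 2: start y=0.000, vy=20.589 → t=4.198, apex=21.605, x_land=92.922, impact vy=-20.589
  bounce: vy ← 0.83·20.589 = 17.089
Arc 3: start y=0.000, vy=17.089 → t=3.484, apex=14.884, x_land=130.235, impact vy=-17.089
  bounce: vy ← 0.83·17.089 = 14.184
Arc 4: start y=0.000, vy=14.184 → t=2.892, apex=10.254, x_land=161.205, impact vy=-14.184
  bounce: vy ← 0.83·14.184 = 11.772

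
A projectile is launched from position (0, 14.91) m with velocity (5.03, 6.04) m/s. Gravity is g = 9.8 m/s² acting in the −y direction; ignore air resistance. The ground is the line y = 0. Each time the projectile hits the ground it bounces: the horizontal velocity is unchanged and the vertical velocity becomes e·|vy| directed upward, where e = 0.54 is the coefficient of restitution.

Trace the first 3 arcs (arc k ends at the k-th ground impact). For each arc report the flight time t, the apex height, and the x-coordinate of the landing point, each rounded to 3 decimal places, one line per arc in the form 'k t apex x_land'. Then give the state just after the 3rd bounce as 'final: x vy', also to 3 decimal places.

1 2.466 16.771 12.406
2 1.998 4.891 22.456
3 1.079 1.426 27.883
final: 27.883 2.855

Arc 1: start y=14.910, vy=6.040 → t=2.466, apex=16.771, x_land=12.406, impact vy=-18.131
  bounce: vy ← 0.54·18.131 = 9.791
Arc 2: start y=0.000, vy=9.791 → t=1.998, apex=4.891, x_land=22.456, impact vy=-9.791
  bounce: vy ← 0.54·9.791 = 5.287
Arc 3: start y=0.000, vy=5.287 → t=1.079, apex=1.426, x_land=27.883, impact vy=-5.287
  bounce: vy ← 0.54·5.287 = 2.855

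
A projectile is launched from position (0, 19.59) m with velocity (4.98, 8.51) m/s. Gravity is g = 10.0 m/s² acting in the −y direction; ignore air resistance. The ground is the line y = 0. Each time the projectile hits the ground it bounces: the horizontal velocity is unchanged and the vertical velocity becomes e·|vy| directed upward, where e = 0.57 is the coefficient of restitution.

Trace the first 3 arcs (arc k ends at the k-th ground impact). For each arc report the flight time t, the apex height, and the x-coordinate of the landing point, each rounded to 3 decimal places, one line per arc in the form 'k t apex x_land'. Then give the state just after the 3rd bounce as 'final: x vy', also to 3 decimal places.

1 3.006 23.211 14.968
2 2.456 7.541 27.200
3 1.400 2.450 34.172
final: 34.172 3.990

Arc 1: start y=19.590, vy=8.510 → t=3.006, apex=23.211, x_land=14.968, impact vy=-21.546
  bounce: vy ← 0.57·21.546 = 12.281
Arc 2: start y=0.000, vy=12.281 → t=2.456, apex=7.541, x_land=27.200, impact vy=-12.281
  bounce: vy ← 0.57·12.281 = 7.000
Arc 3: start y=0.000, vy=7.000 → t=1.400, apex=2.450, x_land=34.172, impact vy=-7.000
  bounce: vy ← 0.57·7.000 = 3.990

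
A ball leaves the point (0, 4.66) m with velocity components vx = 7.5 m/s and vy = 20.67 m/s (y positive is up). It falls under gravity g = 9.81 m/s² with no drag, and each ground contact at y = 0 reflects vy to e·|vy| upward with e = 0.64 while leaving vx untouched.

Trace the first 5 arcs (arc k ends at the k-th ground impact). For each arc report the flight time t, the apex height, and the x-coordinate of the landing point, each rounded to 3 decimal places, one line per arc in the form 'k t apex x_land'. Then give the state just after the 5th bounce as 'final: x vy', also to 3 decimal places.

1 4.429 26.436 33.214
2 2.972 10.828 55.501
3 1.902 4.435 69.765
4 1.217 1.817 78.894
5 0.779 0.744 84.736
final: 84.736 2.445

Arc 1: start y=4.660, vy=20.670 → t=4.429, apex=26.436, x_land=33.214, impact vy=-22.775
  bounce: vy ← 0.64·22.775 = 14.576
Arc 2: start y=0.000, vy=14.576 → t=2.972, apex=10.828, x_land=55.501, impact vy=-14.576
  bounce: vy ← 0.64·14.576 = 9.328
Arc 3: start y=0.000, vy=9.328 → t=1.902, apex=4.435, x_land=69.765, impact vy=-9.328
  bounce: vy ← 0.64·9.328 = 5.970
Arc 4: start y=0.000, vy=5.970 → t=1.217, apex=1.817, x_land=78.894, impact vy=-5.970
  bounce: vy ← 0.64·5.970 = 3.821
Arc 5: start y=0.000, vy=3.821 → t=0.779, apex=0.744, x_land=84.736, impact vy=-3.821
  bounce: vy ← 0.64·3.821 = 2.445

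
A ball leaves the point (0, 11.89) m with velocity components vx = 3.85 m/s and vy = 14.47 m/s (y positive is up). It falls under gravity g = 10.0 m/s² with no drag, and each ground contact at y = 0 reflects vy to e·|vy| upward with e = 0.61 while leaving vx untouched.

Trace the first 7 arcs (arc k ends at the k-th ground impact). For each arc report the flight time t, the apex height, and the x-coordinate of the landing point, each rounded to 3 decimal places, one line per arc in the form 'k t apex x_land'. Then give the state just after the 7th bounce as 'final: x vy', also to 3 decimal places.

Arc 1: start y=11.890, vy=14.470 → t=3.562, apex=22.359, x_land=13.712, impact vy=-21.147
  bounce: vy ← 0.61·21.147 = 12.899
Arc 2: start y=0.000, vy=12.899 → t=2.580, apex=8.320, x_land=23.645, impact vy=-12.899
  bounce: vy ← 0.61·12.899 = 7.869
Arc 3: start y=0.000, vy=7.869 → t=1.574, apex=3.096, x_land=29.704, impact vy=-7.869
  bounce: vy ← 0.61·7.869 = 4.800
Arc 4: start y=0.000, vy=4.800 → t=0.960, apex=1.152, x_land=33.400, impact vy=-4.800
  bounce: vy ← 0.61·4.800 = 2.928
Arc 5: start y=0.000, vy=2.928 → t=0.586, apex=0.429, x_land=35.654, impact vy=-2.928
  bounce: vy ← 0.61·2.928 = 1.786
Arc 6: start y=0.000, vy=1.786 → t=0.357, apex=0.159, x_land=37.030, impact vy=-1.786
  bounce: vy ← 0.61·1.786 = 1.089
Arc 7: start y=0.000, vy=1.089 → t=0.218, apex=0.059, x_land=37.868, impact vy=-1.089
  bounce: vy ← 0.61·1.089 = 0.665

1 3.562 22.359 13.712
2 2.580 8.320 23.645
3 1.574 3.096 29.704
4 0.960 1.152 33.400
5 0.586 0.429 35.654
6 0.357 0.159 37.030
7 0.218 0.059 37.868
final: 37.868 0.665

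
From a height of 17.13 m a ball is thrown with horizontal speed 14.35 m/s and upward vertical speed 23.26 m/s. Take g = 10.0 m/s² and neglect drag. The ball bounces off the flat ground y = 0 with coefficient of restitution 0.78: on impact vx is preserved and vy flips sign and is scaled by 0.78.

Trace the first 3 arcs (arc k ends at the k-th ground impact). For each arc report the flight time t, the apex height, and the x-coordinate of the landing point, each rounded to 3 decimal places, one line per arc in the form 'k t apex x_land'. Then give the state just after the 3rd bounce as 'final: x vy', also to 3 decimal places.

Arc 1: start y=17.130, vy=23.260 → t=5.299, apex=44.181, x_land=76.035, impact vy=-29.726
  bounce: vy ← 0.78·29.726 = 23.186
Arc 2: start y=0.000, vy=23.186 → t=4.637, apex=26.880, x_land=142.579, impact vy=-23.186
  bounce: vy ← 0.78·23.186 = 18.085
Arc 3: start y=0.000, vy=18.085 → t=3.617, apex=16.354, x_land=194.484, impact vy=-18.085
  bounce: vy ← 0.78·18.085 = 14.106

1 5.299 44.181 76.035
2 4.637 26.880 142.579
3 3.617 16.354 194.484
final: 194.484 14.106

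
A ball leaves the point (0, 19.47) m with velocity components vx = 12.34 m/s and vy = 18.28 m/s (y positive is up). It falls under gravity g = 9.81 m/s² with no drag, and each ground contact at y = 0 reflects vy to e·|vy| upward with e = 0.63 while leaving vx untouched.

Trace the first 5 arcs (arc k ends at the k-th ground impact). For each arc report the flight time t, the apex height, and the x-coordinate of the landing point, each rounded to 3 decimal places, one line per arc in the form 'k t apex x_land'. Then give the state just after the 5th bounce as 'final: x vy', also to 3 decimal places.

Arc 1: start y=19.470, vy=18.280 → t=4.591, apex=36.502, x_land=56.657, impact vy=-26.761
  bounce: vy ← 0.63·26.761 = 16.860
Arc 2: start y=0.000, vy=16.860 → t=3.437, apex=14.487, x_land=99.072, impact vy=-16.860
  bounce: vy ← 0.63·16.860 = 10.622
Arc 3: start y=0.000, vy=10.622 → t=2.165, apex=5.750, x_land=125.794, impact vy=-10.622
  bounce: vy ← 0.63·10.622 = 6.692
Arc 4: start y=0.000, vy=6.692 → t=1.364, apex=2.282, x_land=142.629, impact vy=-6.692
  bounce: vy ← 0.63·6.692 = 4.216
Arc 5: start y=0.000, vy=4.216 → t=0.859, apex=0.906, x_land=153.234, impact vy=-4.216
  bounce: vy ← 0.63·4.216 = 2.656

1 4.591 36.502 56.657
2 3.437 14.487 99.072
3 2.165 5.750 125.794
4 1.364 2.282 142.629
5 0.859 0.906 153.234
final: 153.234 2.656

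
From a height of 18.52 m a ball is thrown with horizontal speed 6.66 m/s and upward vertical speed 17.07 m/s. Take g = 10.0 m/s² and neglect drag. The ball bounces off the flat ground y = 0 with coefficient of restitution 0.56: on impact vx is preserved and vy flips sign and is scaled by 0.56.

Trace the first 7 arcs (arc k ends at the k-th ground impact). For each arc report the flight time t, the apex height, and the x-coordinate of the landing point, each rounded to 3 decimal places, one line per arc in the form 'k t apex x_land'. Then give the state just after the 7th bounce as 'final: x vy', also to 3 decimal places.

Arc 1: start y=18.520, vy=17.070 → t=4.280, apex=33.089, x_land=28.502, impact vy=-25.725
  bounce: vy ← 0.56·25.725 = 14.406
Arc 2: start y=0.000, vy=14.406 → t=2.881, apex=10.377, x_land=47.691, impact vy=-14.406
  bounce: vy ← 0.56·14.406 = 8.067
Arc 3: start y=0.000, vy=8.067 → t=1.613, apex=3.254, x_land=58.436, impact vy=-8.067
  bounce: vy ← 0.56·8.067 = 4.518
Arc 4: start y=0.000, vy=4.518 → t=0.904, apex=1.021, x_land=64.454, impact vy=-4.518
  bounce: vy ← 0.56·4.518 = 2.530
Arc 5: start y=0.000, vy=2.530 → t=0.506, apex=0.320, x_land=67.824, impact vy=-2.530
  bounce: vy ← 0.56·2.530 = 1.417
Arc 6: start y=0.000, vy=1.417 → t=0.283, apex=0.100, x_land=69.711, impact vy=-1.417
  bounce: vy ← 0.56·1.417 = 0.793
Arc 7: start y=0.000, vy=0.793 → t=0.159, apex=0.031, x_land=70.768, impact vy=-0.793
  bounce: vy ← 0.56·0.793 = 0.444

1 4.280 33.089 28.502
2 2.881 10.377 47.691
3 1.613 3.254 58.436
4 0.904 1.021 64.454
5 0.506 0.320 67.824
6 0.283 0.100 69.711
7 0.159 0.031 70.768
final: 70.768 0.444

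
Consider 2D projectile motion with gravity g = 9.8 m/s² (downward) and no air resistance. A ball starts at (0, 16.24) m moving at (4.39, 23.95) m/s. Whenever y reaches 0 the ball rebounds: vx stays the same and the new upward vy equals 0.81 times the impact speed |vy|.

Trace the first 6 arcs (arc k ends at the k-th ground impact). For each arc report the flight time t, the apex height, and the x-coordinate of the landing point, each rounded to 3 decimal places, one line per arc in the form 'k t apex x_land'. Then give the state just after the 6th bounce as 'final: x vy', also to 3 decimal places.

Arc 1: start y=16.240, vy=23.950 → t=5.491, apex=45.505, x_land=24.107, impact vy=-29.865
  bounce: vy ← 0.81·29.865 = 24.190
Arc 2: start y=0.000, vy=24.190 → t=4.937, apex=29.856, x_land=45.780, impact vy=-24.190
  bounce: vy ← 0.81·24.190 = 19.594
Arc 3: start y=0.000, vy=19.594 → t=3.999, apex=19.589, x_land=63.334, impact vy=-19.594
  bounce: vy ← 0.81·19.594 = 15.871
Arc 4: start y=0.000, vy=15.871 → t=3.239, apex=12.852, x_land=77.554, impact vy=-15.871
  bounce: vy ← 0.81·15.871 = 12.856
Arc 5: start y=0.000, vy=12.856 → t=2.624, apex=8.432, x_land=89.072, impact vy=-12.856
  bounce: vy ← 0.81·12.856 = 10.413
Arc 6: start y=0.000, vy=10.413 → t=2.125, apex=5.532, x_land=98.401, impact vy=-10.413
  bounce: vy ← 0.81·10.413 = 8.435

1 5.491 45.505 24.107
2 4.937 29.856 45.780
3 3.999 19.589 63.334
4 3.239 12.852 77.554
5 2.624 8.432 89.072
6 2.125 5.532 98.401
final: 98.401 8.435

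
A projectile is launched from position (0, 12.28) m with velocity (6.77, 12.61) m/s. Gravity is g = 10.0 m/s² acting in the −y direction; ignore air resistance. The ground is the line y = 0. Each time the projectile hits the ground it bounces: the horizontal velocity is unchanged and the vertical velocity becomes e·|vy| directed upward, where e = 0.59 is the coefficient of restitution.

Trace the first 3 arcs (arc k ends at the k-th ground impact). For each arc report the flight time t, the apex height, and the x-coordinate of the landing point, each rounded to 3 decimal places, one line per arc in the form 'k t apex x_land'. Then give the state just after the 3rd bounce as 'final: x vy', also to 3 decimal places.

Arc 1: start y=12.280, vy=12.610 → t=3.272, apex=20.231, x_land=22.155, impact vy=-20.115
  bounce: vy ← 0.59·20.115 = 11.868
Arc 2: start y=0.000, vy=11.868 → t=2.374, apex=7.042, x_land=38.224, impact vy=-11.868
  bounce: vy ← 0.59·11.868 = 7.002
Arc 3: start y=0.000, vy=7.002 → t=1.400, apex=2.451, x_land=47.705, impact vy=-7.002
  bounce: vy ← 0.59·7.002 = 4.131

1 3.272 20.231 22.155
2 2.374 7.042 38.224
3 1.400 2.451 47.705
final: 47.705 4.131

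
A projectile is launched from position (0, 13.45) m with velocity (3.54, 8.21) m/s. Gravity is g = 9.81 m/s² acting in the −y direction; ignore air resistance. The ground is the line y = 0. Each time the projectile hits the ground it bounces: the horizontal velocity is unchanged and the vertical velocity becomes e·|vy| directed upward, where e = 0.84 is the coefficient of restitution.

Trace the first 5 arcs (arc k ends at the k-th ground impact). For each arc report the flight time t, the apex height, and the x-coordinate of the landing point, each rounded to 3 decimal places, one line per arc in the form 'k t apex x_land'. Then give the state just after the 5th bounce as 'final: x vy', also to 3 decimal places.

Arc 1: start y=13.450, vy=8.210 → t=2.692, apex=16.885, x_land=9.531, impact vy=-18.201
  bounce: vy ← 0.84·18.201 = 15.289
Arc 2: start y=0.000, vy=15.289 → t=3.117, apex=11.914, x_land=20.565, impact vy=-15.289
  bounce: vy ← 0.84·15.289 = 12.843
Arc 3: start y=0.000, vy=12.843 → t=2.618, apex=8.407, x_land=29.834, impact vy=-12.843
  bounce: vy ← 0.84·12.843 = 10.788
Arc 4: start y=0.000, vy=10.788 → t=2.199, apex=5.932, x_land=37.620, impact vy=-10.788
  bounce: vy ← 0.84·10.788 = 9.062
Arc 5: start y=0.000, vy=9.062 → t=1.847, apex=4.186, x_land=44.160, impact vy=-9.062
  bounce: vy ← 0.84·9.062 = 7.612

1 2.692 16.885 9.531
2 3.117 11.914 20.565
3 2.618 8.407 29.834
4 2.199 5.932 37.620
5 1.847 4.186 44.160
final: 44.160 7.612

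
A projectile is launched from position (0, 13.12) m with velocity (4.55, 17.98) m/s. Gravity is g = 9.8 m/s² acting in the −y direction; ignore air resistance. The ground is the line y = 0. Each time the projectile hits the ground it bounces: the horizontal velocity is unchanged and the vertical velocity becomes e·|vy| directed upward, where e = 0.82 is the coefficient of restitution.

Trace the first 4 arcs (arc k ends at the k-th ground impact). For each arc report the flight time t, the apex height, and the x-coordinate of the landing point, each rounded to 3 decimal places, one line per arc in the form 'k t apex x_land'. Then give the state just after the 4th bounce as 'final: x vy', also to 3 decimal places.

Arc 1: start y=13.120, vy=17.980 → t=4.293, apex=29.614, x_land=19.534, impact vy=-24.092
  bounce: vy ← 0.82·24.092 = 19.756
Arc 2: start y=0.000, vy=19.756 → t=4.032, apex=19.912, x_land=37.878, impact vy=-19.756
  bounce: vy ← 0.82·19.756 = 16.200
Arc 3: start y=0.000, vy=16.200 → t=3.306, apex=13.389, x_land=52.920, impact vy=-16.200
  bounce: vy ← 0.82·16.200 = 13.284
Arc 4: start y=0.000, vy=13.284 → t=2.711, apex=9.003, x_land=65.255, impact vy=-13.284
  bounce: vy ← 0.82·13.284 = 10.893

1 4.293 29.614 19.534
2 4.032 19.912 37.878
3 3.306 13.389 52.920
4 2.711 9.003 65.255
final: 65.255 10.893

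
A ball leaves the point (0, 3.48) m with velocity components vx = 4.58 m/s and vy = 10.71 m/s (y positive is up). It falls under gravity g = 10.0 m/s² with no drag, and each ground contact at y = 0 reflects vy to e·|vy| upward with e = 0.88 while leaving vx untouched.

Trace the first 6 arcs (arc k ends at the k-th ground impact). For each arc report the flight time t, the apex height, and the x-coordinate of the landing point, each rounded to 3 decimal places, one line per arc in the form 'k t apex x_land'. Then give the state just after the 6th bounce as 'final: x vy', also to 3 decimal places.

Arc 1: start y=3.480, vy=10.710 → t=2.429, apex=9.215, x_land=11.123, impact vy=-13.576
  bounce: vy ← 0.88·13.576 = 11.947
Arc 2: start y=0.000, vy=11.947 → t=2.389, apex=7.136, x_land=22.066, impact vy=-11.947
  bounce: vy ← 0.88·11.947 = 10.513
Arc 3: start y=0.000, vy=10.513 → t=2.103, apex=5.526, x_land=31.696, impact vy=-10.513
  bounce: vy ← 0.88·10.513 = 9.252
Arc 4: start y=0.000, vy=9.252 → t=1.850, apex=4.280, x_land=40.171, impact vy=-9.252
  bounce: vy ← 0.88·9.252 = 8.141
Arc 5: start y=0.000, vy=8.141 → t=1.628, apex=3.314, x_land=47.628, impact vy=-8.141
  bounce: vy ← 0.88·8.141 = 7.164
Arc 6: start y=0.000, vy=7.164 → t=1.433, apex=2.566, x_land=54.191, impact vy=-7.164
  bounce: vy ← 0.88·7.164 = 6.305

1 2.429 9.215 11.123
2 2.389 7.136 22.066
3 2.103 5.526 31.696
4 1.850 4.280 40.171
5 1.628 3.314 47.628
6 1.433 2.566 54.191
final: 54.191 6.305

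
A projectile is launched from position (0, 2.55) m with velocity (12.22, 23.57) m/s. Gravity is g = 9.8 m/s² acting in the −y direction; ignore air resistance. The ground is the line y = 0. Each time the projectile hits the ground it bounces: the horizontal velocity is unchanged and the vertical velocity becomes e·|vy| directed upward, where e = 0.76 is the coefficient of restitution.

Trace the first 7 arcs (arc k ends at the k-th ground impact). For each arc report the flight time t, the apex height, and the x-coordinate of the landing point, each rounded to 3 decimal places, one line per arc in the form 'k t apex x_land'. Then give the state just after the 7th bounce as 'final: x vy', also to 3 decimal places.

Arc 1: start y=2.550, vy=23.570 → t=4.916, apex=30.894, x_land=60.074, impact vy=-24.607
  bounce: vy ← 0.76·24.607 = 18.702
Arc 2: start y=0.000, vy=18.702 → t=3.817, apex=17.844, x_land=106.714, impact vy=-18.702
  bounce: vy ← 0.76·18.702 = 14.213
Arc 3: start y=0.000, vy=14.213 → t=2.901, apex=10.307, x_land=142.160, impact vy=-14.213
  bounce: vy ← 0.76·14.213 = 10.802
Arc 4: start y=0.000, vy=10.802 → t=2.205, apex=5.953, x_land=169.099, impact vy=-10.802
  bounce: vy ← 0.76·10.802 = 8.210
Arc 5: start y=0.000, vy=8.210 → t=1.675, apex=3.439, x_land=189.573, impact vy=-8.210
  bounce: vy ← 0.76·8.210 = 6.239
Arc 6: start y=0.000, vy=6.239 → t=1.273, apex=1.986, x_land=205.133, impact vy=-6.239
  bounce: vy ← 0.76·6.239 = 4.742
Arc 7: start y=0.000, vy=4.742 → t=0.968, apex=1.147, x_land=216.958, impact vy=-4.742
  bounce: vy ← 0.76·4.742 = 3.604

1 4.916 30.894 60.074
2 3.817 17.844 106.714
3 2.901 10.307 142.160
4 2.205 5.953 169.099
5 1.675 3.439 189.573
6 1.273 1.986 205.133
7 0.968 1.147 216.958
final: 216.958 3.604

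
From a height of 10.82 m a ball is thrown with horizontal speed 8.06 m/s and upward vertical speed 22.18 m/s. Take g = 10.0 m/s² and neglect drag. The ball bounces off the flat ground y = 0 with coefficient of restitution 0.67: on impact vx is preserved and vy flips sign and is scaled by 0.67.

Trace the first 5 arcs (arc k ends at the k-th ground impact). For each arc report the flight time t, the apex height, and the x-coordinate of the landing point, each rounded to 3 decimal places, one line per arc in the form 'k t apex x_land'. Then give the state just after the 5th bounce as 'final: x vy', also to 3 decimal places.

1 4.879 35.418 39.329
2 3.566 15.899 68.074
3 2.389 7.137 87.333
4 1.601 3.204 100.237
5 1.073 1.438 108.882
final: 108.882 3.593

Arc 1: start y=10.820, vy=22.180 → t=4.879, apex=35.418, x_land=39.329, impact vy=-26.615
  bounce: vy ← 0.67·26.615 = 17.832
Arc 2: start y=0.000, vy=17.832 → t=3.566, apex=15.899, x_land=68.074, impact vy=-17.832
  bounce: vy ← 0.67·17.832 = 11.947
Arc 3: start y=0.000, vy=11.947 → t=2.389, apex=7.137, x_land=87.333, impact vy=-11.947
  bounce: vy ← 0.67·11.947 = 8.005
Arc 4: start y=0.000, vy=8.005 → t=1.601, apex=3.204, x_land=100.237, impact vy=-8.005
  bounce: vy ← 0.67·8.005 = 5.363
Arc 5: start y=0.000, vy=5.363 → t=1.073, apex=1.438, x_land=108.882, impact vy=-5.363
  bounce: vy ← 0.67·5.363 = 3.593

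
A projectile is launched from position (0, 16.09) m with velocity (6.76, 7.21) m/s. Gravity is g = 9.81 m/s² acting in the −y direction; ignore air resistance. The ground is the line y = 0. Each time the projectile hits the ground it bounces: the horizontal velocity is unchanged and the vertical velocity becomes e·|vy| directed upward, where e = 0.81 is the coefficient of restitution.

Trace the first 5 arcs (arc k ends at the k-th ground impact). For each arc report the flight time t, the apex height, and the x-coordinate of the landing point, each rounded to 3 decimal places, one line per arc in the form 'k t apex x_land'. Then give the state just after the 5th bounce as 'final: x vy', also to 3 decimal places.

Arc 1: start y=16.090, vy=7.210 → t=2.690, apex=18.740, x_land=18.182, impact vy=-19.175
  bounce: vy ← 0.81·19.175 = 15.532
Arc 2: start y=0.000, vy=15.532 → t=3.166, apex=12.295, x_land=39.587, impact vy=-15.532
  bounce: vy ← 0.81·15.532 = 12.581
Arc 3: start y=0.000, vy=12.581 → t=2.565, apex=8.067, x_land=56.925, impact vy=-12.581
  bounce: vy ← 0.81·12.581 = 10.190
Arc 4: start y=0.000, vy=10.190 → t=2.078, apex=5.293, x_land=70.969, impact vy=-10.190
  bounce: vy ← 0.81·10.190 = 8.254
Arc 5: start y=0.000, vy=8.254 → t=1.683, apex=3.472, x_land=82.345, impact vy=-8.254
  bounce: vy ← 0.81·8.254 = 6.686

1 2.690 18.740 18.182
2 3.166 12.295 39.587
3 2.565 8.067 56.925
4 2.078 5.293 70.969
5 1.683 3.472 82.345
final: 82.345 6.686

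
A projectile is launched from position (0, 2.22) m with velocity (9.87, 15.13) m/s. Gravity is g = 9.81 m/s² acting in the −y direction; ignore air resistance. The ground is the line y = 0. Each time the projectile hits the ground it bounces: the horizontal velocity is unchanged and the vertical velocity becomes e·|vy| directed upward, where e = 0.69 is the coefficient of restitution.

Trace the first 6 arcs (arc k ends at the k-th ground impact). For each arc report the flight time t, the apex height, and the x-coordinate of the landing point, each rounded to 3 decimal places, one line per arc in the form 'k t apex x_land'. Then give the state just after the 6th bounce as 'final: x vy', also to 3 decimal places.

1 3.225 13.888 31.830
2 2.322 6.612 54.749
3 1.602 3.148 70.563
4 1.106 1.499 81.474
5 0.763 0.714 89.003
6 0.526 0.340 94.198
final: 94.198 1.781

Arc 1: start y=2.220, vy=15.130 → t=3.225, apex=13.888, x_land=31.830, impact vy=-16.507
  bounce: vy ← 0.69·16.507 = 11.390
Arc 2: start y=0.000, vy=11.390 → t=2.322, apex=6.612, x_land=54.749, impact vy=-11.390
  bounce: vy ← 0.69·11.390 = 7.859
Arc 3: start y=0.000, vy=7.859 → t=1.602, apex=3.148, x_land=70.563, impact vy=-7.859
  bounce: vy ← 0.69·7.859 = 5.423
Arc 4: start y=0.000, vy=5.423 → t=1.106, apex=1.499, x_land=81.474, impact vy=-5.423
  bounce: vy ← 0.69·5.423 = 3.742
Arc 5: start y=0.000, vy=3.742 → t=0.763, apex=0.714, x_land=89.003, impact vy=-3.742
  bounce: vy ← 0.69·3.742 = 2.582
Arc 6: start y=0.000, vy=2.582 → t=0.526, apex=0.340, x_land=94.198, impact vy=-2.582
  bounce: vy ← 0.69·2.582 = 1.781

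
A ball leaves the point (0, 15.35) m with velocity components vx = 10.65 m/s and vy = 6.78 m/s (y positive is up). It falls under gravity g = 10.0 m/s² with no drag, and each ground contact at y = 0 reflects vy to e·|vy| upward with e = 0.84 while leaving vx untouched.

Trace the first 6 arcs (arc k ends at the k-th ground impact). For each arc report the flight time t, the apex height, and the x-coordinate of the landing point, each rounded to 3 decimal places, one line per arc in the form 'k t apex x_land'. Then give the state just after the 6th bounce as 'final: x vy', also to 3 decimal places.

Arc 1: start y=15.350, vy=6.780 → t=2.557, apex=17.648, x_land=27.229, impact vy=-18.787
  bounce: vy ← 0.84·18.787 = 15.781
Arc 2: start y=0.000, vy=15.781 → t=3.156, apex=12.453, x_land=60.844, impact vy=-15.781
  bounce: vy ← 0.84·15.781 = 13.256
Arc 3: start y=0.000, vy=13.256 → t=2.651, apex=8.787, x_land=89.080, impact vy=-13.256
  bounce: vy ← 0.84·13.256 = 11.135
Arc 4: start y=0.000, vy=11.135 → t=2.227, apex=6.200, x_land=112.798, impact vy=-11.135
  bounce: vy ← 0.84·11.135 = 9.354
Arc 5: start y=0.000, vy=9.354 → t=1.871, apex=4.375, x_land=132.722, impact vy=-9.354
  bounce: vy ← 0.84·9.354 = 7.857
Arc 6: start y=0.000, vy=7.857 → t=1.571, apex=3.087, x_land=149.458, impact vy=-7.857
  bounce: vy ← 0.84·7.857 = 6.600

1 2.557 17.648 27.229
2 3.156 12.453 60.844
3 2.651 8.787 89.080
4 2.227 6.200 112.798
5 1.871 4.375 132.722
6 1.571 3.087 149.458
final: 149.458 6.600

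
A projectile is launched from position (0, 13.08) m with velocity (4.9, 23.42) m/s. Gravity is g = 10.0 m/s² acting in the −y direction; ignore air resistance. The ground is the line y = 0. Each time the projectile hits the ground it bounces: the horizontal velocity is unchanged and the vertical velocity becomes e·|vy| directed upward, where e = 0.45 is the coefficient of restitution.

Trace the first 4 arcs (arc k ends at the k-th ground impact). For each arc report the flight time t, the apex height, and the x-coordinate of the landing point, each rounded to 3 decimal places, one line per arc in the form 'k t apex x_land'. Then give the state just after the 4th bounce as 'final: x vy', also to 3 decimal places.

1 5.188 40.505 25.422
2 2.562 8.202 37.974
3 1.153 1.661 43.622
4 0.519 0.336 46.164
final: 46.164 1.167

Arc 1: start y=13.080, vy=23.420 → t=5.188, apex=40.505, x_land=25.422, impact vy=-28.462
  bounce: vy ← 0.45·28.462 = 12.808
Arc 2: start y=0.000, vy=12.808 → t=2.562, apex=8.202, x_land=37.974, impact vy=-12.808
  bounce: vy ← 0.45·12.808 = 5.764
Arc 3: start y=0.000, vy=5.764 → t=1.153, apex=1.661, x_land=43.622, impact vy=-5.764
  bounce: vy ← 0.45·5.764 = 2.594
Arc 4: start y=0.000, vy=2.594 → t=0.519, apex=0.336, x_land=46.164, impact vy=-2.594
  bounce: vy ← 0.45·2.594 = 1.167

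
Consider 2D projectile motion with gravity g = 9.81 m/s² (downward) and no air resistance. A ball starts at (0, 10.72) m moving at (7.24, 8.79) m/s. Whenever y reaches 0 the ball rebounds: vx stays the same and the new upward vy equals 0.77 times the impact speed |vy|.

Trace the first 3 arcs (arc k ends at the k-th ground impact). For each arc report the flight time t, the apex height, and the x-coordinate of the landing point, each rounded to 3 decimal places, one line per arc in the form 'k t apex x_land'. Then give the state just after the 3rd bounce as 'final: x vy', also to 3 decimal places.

Arc 1: start y=10.720, vy=8.790 → t=2.625, apex=14.658, x_land=19.003, impact vy=-16.958
  bounce: vy ← 0.77·16.958 = 13.058
Arc 2: start y=0.000, vy=13.058 → t=2.662, apex=8.691, x_land=38.277, impact vy=-13.058
  bounce: vy ← 0.77·13.058 = 10.055
Arc 3: start y=0.000, vy=10.055 → t=2.050, apex=5.153, x_land=53.118, impact vy=-10.055
  bounce: vy ← 0.77·10.055 = 7.742

1 2.625 14.658 19.003
2 2.662 8.691 38.277
3 2.050 5.153 53.118
final: 53.118 7.742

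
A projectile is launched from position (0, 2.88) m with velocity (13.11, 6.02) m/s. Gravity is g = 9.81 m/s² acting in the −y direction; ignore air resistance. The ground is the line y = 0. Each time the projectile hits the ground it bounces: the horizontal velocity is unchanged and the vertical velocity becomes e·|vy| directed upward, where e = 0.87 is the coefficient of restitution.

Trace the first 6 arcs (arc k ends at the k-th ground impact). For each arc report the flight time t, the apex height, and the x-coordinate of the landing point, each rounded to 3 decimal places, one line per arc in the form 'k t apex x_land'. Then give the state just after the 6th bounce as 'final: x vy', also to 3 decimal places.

Arc 1: start y=2.880, vy=6.020 → t=1.595, apex=4.727, x_land=20.915, impact vy=-9.630
  bounce: vy ← 0.87·9.630 = 8.379
Arc 2: start y=0.000, vy=8.379 → t=1.708, apex=3.578, x_land=43.309, impact vy=-8.379
  bounce: vy ← 0.87·8.379 = 7.289
Arc 3: start y=0.000, vy=7.289 → t=1.486, apex=2.708, x_land=62.792, impact vy=-7.289
  bounce: vy ← 0.87·7.289 = 6.342
Arc 4: start y=0.000, vy=6.342 → t=1.293, apex=2.050, x_land=79.742, impact vy=-6.342
  bounce: vy ← 0.87·6.342 = 5.517
Arc 5: start y=0.000, vy=5.517 → t=1.125, apex=1.551, x_land=94.488, impact vy=-5.517
  bounce: vy ← 0.87·5.517 = 4.800
Arc 6: start y=0.000, vy=4.800 → t=0.979, apex=1.174, x_land=107.318, impact vy=-4.800
  bounce: vy ← 0.87·4.800 = 4.176

1 1.595 4.727 20.915
2 1.708 3.578 43.309
3 1.486 2.708 62.792
4 1.293 2.050 79.742
5 1.125 1.551 94.488
6 0.979 1.174 107.318
final: 107.318 4.176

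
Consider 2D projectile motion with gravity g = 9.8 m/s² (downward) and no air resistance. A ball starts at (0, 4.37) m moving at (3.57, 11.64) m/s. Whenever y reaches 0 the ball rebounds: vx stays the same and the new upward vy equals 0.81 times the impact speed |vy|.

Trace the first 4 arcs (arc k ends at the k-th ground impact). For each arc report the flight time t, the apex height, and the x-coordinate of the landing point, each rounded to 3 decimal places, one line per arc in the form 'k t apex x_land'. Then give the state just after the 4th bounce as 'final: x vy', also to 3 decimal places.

1 2.705 11.283 9.658
2 2.458 7.403 18.433
3 1.991 4.857 25.542
4 1.613 3.187 31.300
final: 31.300 6.401

Arc 1: start y=4.370, vy=11.640 → t=2.705, apex=11.283, x_land=9.658, impact vy=-14.871
  bounce: vy ← 0.81·14.871 = 12.045
Arc 2: start y=0.000, vy=12.045 → t=2.458, apex=7.403, x_land=18.433, impact vy=-12.045
  bounce: vy ← 0.81·12.045 = 9.757
Arc 3: start y=0.000, vy=9.757 → t=1.991, apex=4.857, x_land=25.542, impact vy=-9.757
  bounce: vy ← 0.81·9.757 = 7.903
Arc 4: start y=0.000, vy=7.903 → t=1.613, apex=3.187, x_land=31.300, impact vy=-7.903
  bounce: vy ← 0.81·7.903 = 6.401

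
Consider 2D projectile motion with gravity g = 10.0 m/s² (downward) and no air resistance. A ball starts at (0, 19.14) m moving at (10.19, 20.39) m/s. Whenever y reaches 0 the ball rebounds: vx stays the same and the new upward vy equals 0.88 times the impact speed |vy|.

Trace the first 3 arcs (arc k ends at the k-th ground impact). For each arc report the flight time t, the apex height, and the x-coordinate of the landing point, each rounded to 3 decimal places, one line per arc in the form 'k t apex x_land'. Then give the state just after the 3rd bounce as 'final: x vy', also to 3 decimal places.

Arc 1: start y=19.140, vy=20.390 → t=4.865, apex=39.928, x_land=49.573, impact vy=-28.259
  bounce: vy ← 0.88·28.259 = 24.868
Arc 2: start y=0.000, vy=24.868 → t=4.974, apex=30.920, x_land=100.253, impact vy=-24.868
  bounce: vy ← 0.88·24.868 = 21.884
Arc 3: start y=0.000, vy=21.884 → t=4.377, apex=23.944, x_land=144.852, impact vy=-21.884
  bounce: vy ← 0.88·21.884 = 19.257

1 4.865 39.928 49.573
2 4.974 30.920 100.253
3 4.377 23.944 144.852
final: 144.852 19.257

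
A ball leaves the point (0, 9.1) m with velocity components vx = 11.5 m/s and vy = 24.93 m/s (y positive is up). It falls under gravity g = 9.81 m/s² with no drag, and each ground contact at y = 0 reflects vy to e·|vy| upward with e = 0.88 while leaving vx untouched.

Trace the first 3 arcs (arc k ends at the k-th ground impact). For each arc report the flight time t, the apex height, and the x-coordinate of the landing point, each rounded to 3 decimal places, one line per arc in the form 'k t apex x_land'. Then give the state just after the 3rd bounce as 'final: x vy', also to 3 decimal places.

Arc 1: start y=9.100, vy=24.930 → t=5.425, apex=40.777, x_land=62.383, impact vy=-28.285
  bounce: vy ← 0.88·28.285 = 24.891
Arc 2: start y=0.000, vy=24.891 → t=5.075, apex=31.578, x_land=120.740, impact vy=-24.891
  bounce: vy ← 0.88·24.891 = 21.904
Arc 3: start y=0.000, vy=21.904 → t=4.466, apex=24.454, x_land=172.095, impact vy=-21.904
  bounce: vy ← 0.88·21.904 = 19.276

1 5.425 40.777 62.383
2 5.075 31.578 120.740
3 4.466 24.454 172.095
final: 172.095 19.276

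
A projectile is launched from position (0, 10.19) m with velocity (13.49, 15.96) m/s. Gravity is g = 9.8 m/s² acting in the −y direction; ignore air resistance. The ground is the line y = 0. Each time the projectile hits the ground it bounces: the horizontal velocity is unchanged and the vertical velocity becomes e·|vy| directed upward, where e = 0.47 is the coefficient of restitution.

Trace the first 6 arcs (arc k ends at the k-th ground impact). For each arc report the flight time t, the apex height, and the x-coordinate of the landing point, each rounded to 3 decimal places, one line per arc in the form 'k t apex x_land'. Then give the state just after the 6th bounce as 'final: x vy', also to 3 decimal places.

Arc 1: start y=10.190, vy=15.960 → t=3.804, apex=23.186, x_land=51.314, impact vy=-21.318
  bounce: vy ← 0.47·21.318 = 10.019
Arc 2: start y=0.000, vy=10.019 → t=2.045, apex=5.122, x_land=78.898, impact vy=-10.019
  bounce: vy ← 0.47·10.019 = 4.709
Arc 3: start y=0.000, vy=4.709 → t=0.961, apex=1.131, x_land=91.862, impact vy=-4.709
  bounce: vy ← 0.47·4.709 = 2.213
Arc 4: start y=0.000, vy=2.213 → t=0.452, apex=0.250, x_land=97.955, impact vy=-2.213
  bounce: vy ← 0.47·2.213 = 1.040
Arc 5: start y=0.000, vy=1.040 → t=0.212, apex=0.055, x_land=100.819, impact vy=-1.040
  bounce: vy ← 0.47·1.040 = 0.489
Arc 6: start y=0.000, vy=0.489 → t=0.100, apex=0.012, x_land=102.165, impact vy=-0.489
  bounce: vy ← 0.47·0.489 = 0.230

1 3.804 23.186 51.314
2 2.045 5.122 78.898
3 0.961 1.131 91.862
4 0.452 0.250 97.955
5 0.212 0.055 100.819
6 0.100 0.012 102.165
final: 102.165 0.230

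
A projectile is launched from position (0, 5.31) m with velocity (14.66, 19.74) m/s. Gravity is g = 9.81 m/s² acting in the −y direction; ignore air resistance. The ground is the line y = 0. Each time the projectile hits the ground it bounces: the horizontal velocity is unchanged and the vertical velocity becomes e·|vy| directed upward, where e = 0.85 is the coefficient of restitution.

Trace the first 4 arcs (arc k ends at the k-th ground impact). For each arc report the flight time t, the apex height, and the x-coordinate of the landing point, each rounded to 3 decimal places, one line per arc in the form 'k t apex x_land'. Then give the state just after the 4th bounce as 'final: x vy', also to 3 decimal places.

Arc 1: start y=5.310, vy=19.740 → t=4.278, apex=25.171, x_land=62.709, impact vy=-22.223
  bounce: vy ← 0.85·22.223 = 18.889
Arc 2: start y=0.000, vy=18.889 → t=3.851, apex=18.186, x_land=119.165, impact vy=-18.889
  bounce: vy ← 0.85·18.889 = 16.056
Arc 3: start y=0.000, vy=16.056 → t=3.273, apex=13.139, x_land=167.153, impact vy=-16.056
  bounce: vy ← 0.85·16.056 = 13.648
Arc 4: start y=0.000, vy=13.648 → t=2.782, apex=9.493, x_land=207.942, impact vy=-13.648
  bounce: vy ← 0.85·13.648 = 11.600

1 4.278 25.171 62.709
2 3.851 18.186 119.165
3 3.273 13.139 167.153
4 2.782 9.493 207.942
final: 207.942 11.600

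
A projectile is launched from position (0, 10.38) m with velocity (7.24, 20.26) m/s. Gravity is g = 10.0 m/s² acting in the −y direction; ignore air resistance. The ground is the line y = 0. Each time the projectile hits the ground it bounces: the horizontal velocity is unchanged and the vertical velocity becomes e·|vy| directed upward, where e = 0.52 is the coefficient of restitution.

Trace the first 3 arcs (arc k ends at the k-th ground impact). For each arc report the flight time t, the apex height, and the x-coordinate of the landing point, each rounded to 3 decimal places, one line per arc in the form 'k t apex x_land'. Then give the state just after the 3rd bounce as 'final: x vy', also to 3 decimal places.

1 4.512 30.903 32.668
2 2.586 8.356 51.387
3 1.344 2.260 61.121
final: 61.121 3.496

Arc 1: start y=10.380, vy=20.260 → t=4.512, apex=30.903, x_land=32.668, impact vy=-24.861
  bounce: vy ← 0.52·24.861 = 12.928
Arc 2: start y=0.000, vy=12.928 → t=2.586, apex=8.356, x_land=51.387, impact vy=-12.928
  bounce: vy ← 0.52·12.928 = 6.722
Arc 3: start y=0.000, vy=6.722 → t=1.344, apex=2.260, x_land=61.121, impact vy=-6.722
  bounce: vy ← 0.52·6.722 = 3.496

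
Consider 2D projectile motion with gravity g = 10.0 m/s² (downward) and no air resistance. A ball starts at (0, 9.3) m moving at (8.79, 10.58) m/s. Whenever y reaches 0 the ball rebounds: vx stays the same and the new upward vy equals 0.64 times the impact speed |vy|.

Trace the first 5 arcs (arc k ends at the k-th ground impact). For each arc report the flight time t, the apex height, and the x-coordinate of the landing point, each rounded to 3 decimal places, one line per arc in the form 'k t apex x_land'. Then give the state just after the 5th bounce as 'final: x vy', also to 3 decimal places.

1 2.784 14.897 24.472
2 2.209 6.102 43.893
3 1.414 2.499 56.322
4 0.905 1.024 64.276
5 0.579 0.419 69.367
final: 69.367 1.853

Arc 1: start y=9.300, vy=10.580 → t=2.784, apex=14.897, x_land=24.472, impact vy=-17.261
  bounce: vy ← 0.64·17.261 = 11.047
Arc 2: start y=0.000, vy=11.047 → t=2.209, apex=6.102, x_land=43.893, impact vy=-11.047
  bounce: vy ← 0.64·11.047 = 7.070
Arc 3: start y=0.000, vy=7.070 → t=1.414, apex=2.499, x_land=56.322, impact vy=-7.070
  bounce: vy ← 0.64·7.070 = 4.525
Arc 4: start y=0.000, vy=4.525 → t=0.905, apex=1.024, x_land=64.276, impact vy=-4.525
  bounce: vy ← 0.64·4.525 = 2.896
Arc 5: start y=0.000, vy=2.896 → t=0.579, apex=0.419, x_land=69.367, impact vy=-2.896
  bounce: vy ← 0.64·2.896 = 1.853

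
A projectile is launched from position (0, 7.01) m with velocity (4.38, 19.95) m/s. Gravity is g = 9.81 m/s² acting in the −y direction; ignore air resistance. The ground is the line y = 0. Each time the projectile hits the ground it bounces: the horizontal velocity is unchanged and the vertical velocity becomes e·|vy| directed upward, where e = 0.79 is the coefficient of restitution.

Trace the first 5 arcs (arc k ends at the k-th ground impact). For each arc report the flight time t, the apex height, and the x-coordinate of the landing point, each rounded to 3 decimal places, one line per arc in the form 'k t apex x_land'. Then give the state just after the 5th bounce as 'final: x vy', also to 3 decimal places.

1 4.393 27.296 19.240
2 3.727 17.035 35.565
3 2.944 10.632 48.462
4 2.326 6.635 58.650
5 1.838 4.141 66.699
final: 66.699 7.121

Arc 1: start y=7.010, vy=19.950 → t=4.393, apex=27.296, x_land=19.240, impact vy=-23.142
  bounce: vy ← 0.79·23.142 = 18.282
Arc 2: start y=0.000, vy=18.282 → t=3.727, apex=17.035, x_land=35.565, impact vy=-18.282
  bounce: vy ← 0.79·18.282 = 14.443
Arc 3: start y=0.000, vy=14.443 → t=2.944, apex=10.632, x_land=48.462, impact vy=-14.443
  bounce: vy ← 0.79·14.443 = 11.410
Arc 4: start y=0.000, vy=11.410 → t=2.326, apex=6.635, x_land=58.650, impact vy=-11.410
  bounce: vy ← 0.79·11.410 = 9.014
Arc 5: start y=0.000, vy=9.014 → t=1.838, apex=4.141, x_land=66.699, impact vy=-9.014
  bounce: vy ← 0.79·9.014 = 7.121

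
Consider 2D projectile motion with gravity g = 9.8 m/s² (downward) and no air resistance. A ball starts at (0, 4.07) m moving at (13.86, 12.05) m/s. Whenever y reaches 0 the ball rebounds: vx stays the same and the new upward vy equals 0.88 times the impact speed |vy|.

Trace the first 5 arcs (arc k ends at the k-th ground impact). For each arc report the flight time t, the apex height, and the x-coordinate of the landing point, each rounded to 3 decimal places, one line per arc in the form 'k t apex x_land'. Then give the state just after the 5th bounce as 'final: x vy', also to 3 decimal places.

1 2.760 11.478 38.255
2 2.694 8.889 75.590
3 2.370 6.883 108.445
4 2.086 5.331 137.357
5 1.836 4.128 162.800
final: 162.800 7.916

Arc 1: start y=4.070, vy=12.050 → t=2.760, apex=11.478, x_land=38.255, impact vy=-14.999
  bounce: vy ← 0.88·14.999 = 13.199
Arc 2: start y=0.000, vy=13.199 → t=2.694, apex=8.889, x_land=75.590, impact vy=-13.199
  bounce: vy ← 0.88·13.199 = 11.615
Arc 3: start y=0.000, vy=11.615 → t=2.370, apex=6.883, x_land=108.445, impact vy=-11.615
  bounce: vy ← 0.88·11.615 = 10.222
Arc 4: start y=0.000, vy=10.222 → t=2.086, apex=5.331, x_land=137.357, impact vy=-10.222
  bounce: vy ← 0.88·10.222 = 8.995
Arc 5: start y=0.000, vy=8.995 → t=1.836, apex=4.128, x_land=162.800, impact vy=-8.995
  bounce: vy ← 0.88·8.995 = 7.916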